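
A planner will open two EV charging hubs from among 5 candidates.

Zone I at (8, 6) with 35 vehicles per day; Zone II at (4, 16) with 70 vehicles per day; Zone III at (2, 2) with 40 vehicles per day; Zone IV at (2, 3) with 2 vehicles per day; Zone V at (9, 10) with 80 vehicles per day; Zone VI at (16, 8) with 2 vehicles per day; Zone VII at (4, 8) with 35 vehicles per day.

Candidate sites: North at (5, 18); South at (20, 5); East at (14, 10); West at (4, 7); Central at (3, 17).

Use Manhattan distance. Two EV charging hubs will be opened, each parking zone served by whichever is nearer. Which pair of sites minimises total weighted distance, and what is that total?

Evaluate every pair (each demand assigned to the nearer of the two):
  {West, Central}: total = 1308
  {North, West}: total = 1378
  {East, West}: total = 1540
  {South, West}: total = 1786
  {East, Central}: total = 1918
  {North, East}: total = 2149
  {South, Central}: total = 2669
  {North, Central}: total = 2687
  {North, South}: total = 2820
  {South, East}: total = 3136
Best pair: {West, Central} with total 1308.

{West, Central}, total 1308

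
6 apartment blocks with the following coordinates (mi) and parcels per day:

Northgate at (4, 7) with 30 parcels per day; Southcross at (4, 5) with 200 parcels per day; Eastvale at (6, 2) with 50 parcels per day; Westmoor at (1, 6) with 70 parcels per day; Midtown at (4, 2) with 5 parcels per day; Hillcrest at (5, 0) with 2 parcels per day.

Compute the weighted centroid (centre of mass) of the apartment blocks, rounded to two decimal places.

The minimiser of Σwᵢ‖p−pᵢ‖² is the weighted centroid p* = (Σwᵢpᵢ)/(Σwᵢ).
Σwᵢ = 357.
Σwᵢxᵢ = 30·4 + 200·4 + 50·6 + 70·1 + 5·4 + 2·5 = 1320.
Σwᵢyᵢ = 30·7 + 200·5 + 50·2 + 70·6 + 5·2 + 2·0 = 1740.
x* = 1320/357 = 3.70, y* = 1740/357 = 4.87.

(3.70, 4.87)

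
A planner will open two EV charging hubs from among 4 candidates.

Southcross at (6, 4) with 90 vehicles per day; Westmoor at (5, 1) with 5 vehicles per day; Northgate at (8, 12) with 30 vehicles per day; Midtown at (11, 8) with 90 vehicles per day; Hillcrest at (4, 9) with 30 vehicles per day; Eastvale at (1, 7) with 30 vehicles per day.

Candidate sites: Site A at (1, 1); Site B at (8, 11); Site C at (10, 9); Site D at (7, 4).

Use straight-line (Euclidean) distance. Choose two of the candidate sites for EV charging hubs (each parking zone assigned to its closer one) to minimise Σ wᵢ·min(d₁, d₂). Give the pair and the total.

Evaluate every pair (each demand assigned to the nearer of the two):
  {Site C, Site D}: total = 719.6
  {Site B, Site D}: total = 855.3
  {Site A, Site C}: total = 1140.2
  {Site B, Site C}: total = 1156.8
  {Site A, Site D}: total = 1213.9
  {Site A, Site B}: total = 1270.8
Best pair: {Site C, Site D} with total 719.6.

{Site C, Site D}, total 719.6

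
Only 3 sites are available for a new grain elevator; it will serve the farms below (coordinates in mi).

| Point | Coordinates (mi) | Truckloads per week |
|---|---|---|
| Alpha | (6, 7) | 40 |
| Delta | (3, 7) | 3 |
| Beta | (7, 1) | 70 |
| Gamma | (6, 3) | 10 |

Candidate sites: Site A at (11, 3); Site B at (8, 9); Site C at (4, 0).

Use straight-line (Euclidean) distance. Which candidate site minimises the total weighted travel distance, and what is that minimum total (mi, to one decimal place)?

Site C, total 569.8 mi

Total weighted distance at each candidate:
  Site A (11, 3): total = 646.0
  Site B (8, 9): total = 756.9
  Site C (4, 0): total = 569.8
Minimum is at Site C with total 569.8 mi.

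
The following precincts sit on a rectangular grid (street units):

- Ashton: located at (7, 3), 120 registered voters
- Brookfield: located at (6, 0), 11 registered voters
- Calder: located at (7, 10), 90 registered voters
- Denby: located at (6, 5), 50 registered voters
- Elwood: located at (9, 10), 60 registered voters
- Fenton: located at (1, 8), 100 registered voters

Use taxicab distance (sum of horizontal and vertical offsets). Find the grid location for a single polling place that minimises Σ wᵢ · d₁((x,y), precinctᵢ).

(7, 8)

Manhattan distance separates: Σwᵢ(|x−xᵢ|+|y−yᵢ|) = Σwᵢ|x−xᵢ| + Σwᵢ|y−yᵢ|, so x and y are optimised independently as 1-D weighted medians.
Total weight W = 431; half = 215.5.
x-coordinate, sorted with cumulative weight:
  x=1 (Fenton, w=100) cum 100
  x=6 (Brookfield, w=11) cum 111
  x=6 (Denby, w=50) cum 161
  x=7 (Ashton, w=120) cum 281  ← median
  x=7 (Calder, w=90) cum 371
  x=9 (Elwood, w=60) cum 431
⇒ x* = 7
y-coordinate, sorted with cumulative weight:
  y=0 (Brookfield, w=11) cum 11
  y=3 (Ashton, w=120) cum 131
  y=5 (Denby, w=50) cum 181
  y=8 (Fenton, w=100) cum 281  ← median
  y=10 (Calder, w=90) cum 371
  y=10 (Elwood, w=60) cum 431
⇒ y* = 8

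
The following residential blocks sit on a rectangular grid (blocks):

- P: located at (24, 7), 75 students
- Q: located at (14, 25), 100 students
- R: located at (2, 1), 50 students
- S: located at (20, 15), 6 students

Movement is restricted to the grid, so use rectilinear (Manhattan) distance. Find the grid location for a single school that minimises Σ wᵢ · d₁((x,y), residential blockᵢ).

(14, 7)

Manhattan distance separates: Σwᵢ(|x−xᵢ|+|y−yᵢ|) = Σwᵢ|x−xᵢ| + Σwᵢ|y−yᵢ|, so x and y are optimised independently as 1-D weighted medians.
Total weight W = 231; half = 115.5.
x-coordinate, sorted with cumulative weight:
  x=2 (R, w=50) cum 50
  x=14 (Q, w=100) cum 150  ← median
  x=20 (S, w=6) cum 156
  x=24 (P, w=75) cum 231
⇒ x* = 14
y-coordinate, sorted with cumulative weight:
  y=1 (R, w=50) cum 50
  y=7 (P, w=75) cum 125  ← median
  y=15 (S, w=6) cum 131
  y=25 (Q, w=100) cum 231
⇒ y* = 7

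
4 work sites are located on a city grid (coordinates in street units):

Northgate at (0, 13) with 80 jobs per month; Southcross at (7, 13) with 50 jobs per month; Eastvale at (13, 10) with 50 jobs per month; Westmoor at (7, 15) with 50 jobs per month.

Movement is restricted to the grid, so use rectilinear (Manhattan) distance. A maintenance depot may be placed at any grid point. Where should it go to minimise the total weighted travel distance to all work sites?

Manhattan distance separates: Σwᵢ(|x−xᵢ|+|y−yᵢ|) = Σwᵢ|x−xᵢ| + Σwᵢ|y−yᵢ|, so x and y are optimised independently as 1-D weighted medians.
Total weight W = 230; half = 115.
x-coordinate, sorted with cumulative weight:
  x=0 (Northgate, w=80) cum 80
  x=7 (Southcross, w=50) cum 130  ← median
  x=7 (Westmoor, w=50) cum 180
  x=13 (Eastvale, w=50) cum 230
⇒ x* = 7
y-coordinate, sorted with cumulative weight:
  y=10 (Eastvale, w=50) cum 50
  y=13 (Northgate, w=80) cum 130  ← median
  y=13 (Southcross, w=50) cum 180
  y=15 (Westmoor, w=50) cum 230
⇒ y* = 13

(7, 13)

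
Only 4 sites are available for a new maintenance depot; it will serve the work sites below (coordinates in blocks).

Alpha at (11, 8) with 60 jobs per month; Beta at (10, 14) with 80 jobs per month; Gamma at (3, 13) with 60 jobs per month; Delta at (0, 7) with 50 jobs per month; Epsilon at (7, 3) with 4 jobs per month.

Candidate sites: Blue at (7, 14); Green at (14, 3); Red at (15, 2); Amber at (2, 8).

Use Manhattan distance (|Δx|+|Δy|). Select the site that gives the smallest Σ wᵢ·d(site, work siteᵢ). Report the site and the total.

Total weighted distance at each candidate:
  Blue (7, 14): total = 1884
  Green (14, 3): total = 3868
  Red (15, 2): total = 4376
  Amber (2, 8): total = 2210
Minimum is at Blue with total 1884 blocks.

Blue, total 1884 blocks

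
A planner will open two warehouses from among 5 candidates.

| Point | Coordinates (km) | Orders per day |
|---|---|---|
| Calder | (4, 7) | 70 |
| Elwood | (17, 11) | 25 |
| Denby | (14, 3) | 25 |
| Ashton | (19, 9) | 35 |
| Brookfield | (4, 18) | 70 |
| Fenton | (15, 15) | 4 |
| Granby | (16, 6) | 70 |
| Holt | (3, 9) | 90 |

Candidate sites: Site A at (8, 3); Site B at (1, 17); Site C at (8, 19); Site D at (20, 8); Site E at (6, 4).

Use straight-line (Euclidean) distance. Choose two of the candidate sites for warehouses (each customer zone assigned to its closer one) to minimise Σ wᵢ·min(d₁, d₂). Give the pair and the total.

Evaluate every pair (each demand assigned to the nearer of the two):
  {Site B, Site D}: total = 2392.6
  {Site D, Site E}: total = 2465.4
  {Site B, Site E}: total = 2784.0
  {Site C, Site E}: total = 2802.0
  {Site A, Site D}: total = 2838.6
  {Site A, Site B}: total = 2863.5
  {Site C, Site D}: total = 2876.4
  {Site A, Site C}: total = 2907.4
  {Site A, Site E}: total = 3310.4
  {Site B, Site C}: total = 4043.6
Best pair: {Site B, Site D} with total 2392.6.

{Site B, Site D}, total 2392.6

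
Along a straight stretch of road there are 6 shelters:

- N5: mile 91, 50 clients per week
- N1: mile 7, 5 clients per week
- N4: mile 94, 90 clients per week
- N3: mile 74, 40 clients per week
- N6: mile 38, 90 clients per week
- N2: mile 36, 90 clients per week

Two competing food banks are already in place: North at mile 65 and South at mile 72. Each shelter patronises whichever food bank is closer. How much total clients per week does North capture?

The indifferent point is the midpoint (65+72)/2 = 68.5; shelters left of it (closer to North at 65) go to North, those right go to South.
  N1 at 7 (w=5) → North
  N2 at 36 (w=90) → North
  N6 at 38 (w=90) → North
  N3 at 74 (w=40) → South
  N5 at 91 (w=50) → South
  N4 at 94 (w=90) → South
North captures 185; South captures 180.

185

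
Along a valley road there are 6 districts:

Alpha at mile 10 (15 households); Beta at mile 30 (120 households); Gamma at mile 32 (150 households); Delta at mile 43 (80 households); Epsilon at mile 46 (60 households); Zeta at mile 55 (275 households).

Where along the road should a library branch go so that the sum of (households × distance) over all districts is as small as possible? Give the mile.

x = 43

For a sum of weighted absolute distances on a line, the optimum is the weighted median (not the mean). Total weight W = 700; half-weight = 350.
Sort by position and accumulate weight:
  mile 10 (Alpha, w=15) → cum 15
  mile 30 (Beta, w=120) → cum 135
  mile 32 (Gamma, w=150) → cum 285
  mile 43 (Delta, w=80) → cum 365  ≥ 350 → median here
  mile 46 (Epsilon, w=60) → cum 425
  mile 55 (Zeta, w=275) → cum 700
Optimal location: mile 43.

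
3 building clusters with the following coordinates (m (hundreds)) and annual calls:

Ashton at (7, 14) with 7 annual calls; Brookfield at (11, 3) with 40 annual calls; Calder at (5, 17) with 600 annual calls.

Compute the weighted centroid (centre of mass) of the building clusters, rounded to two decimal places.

(5.39, 16.10)

The minimiser of Σwᵢ‖p−pᵢ‖² is the weighted centroid p* = (Σwᵢpᵢ)/(Σwᵢ).
Σwᵢ = 647.
Σwᵢxᵢ = 7·7 + 40·11 + 600·5 = 3489.
Σwᵢyᵢ = 7·14 + 40·3 + 600·17 = 10418.
x* = 3489/647 = 5.39, y* = 10418/647 = 16.10.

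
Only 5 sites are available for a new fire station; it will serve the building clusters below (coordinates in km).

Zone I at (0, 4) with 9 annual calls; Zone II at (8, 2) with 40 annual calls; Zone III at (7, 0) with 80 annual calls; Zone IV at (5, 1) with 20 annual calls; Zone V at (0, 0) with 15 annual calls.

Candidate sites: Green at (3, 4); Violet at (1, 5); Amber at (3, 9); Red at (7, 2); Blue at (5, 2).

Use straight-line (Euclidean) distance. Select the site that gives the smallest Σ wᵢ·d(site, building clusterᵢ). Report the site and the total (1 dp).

Red, total 419.4 km

Total weighted distance at each candidate:
  Green (3, 4): total = 842.1
  Violet (1, 5): total = 1131.8
  Amber (3, 9): total = 1491.7
  Red (7, 2): total = 419.4
  Blue (5, 2): total = 495.5
Minimum is at Red with total 419.4 km.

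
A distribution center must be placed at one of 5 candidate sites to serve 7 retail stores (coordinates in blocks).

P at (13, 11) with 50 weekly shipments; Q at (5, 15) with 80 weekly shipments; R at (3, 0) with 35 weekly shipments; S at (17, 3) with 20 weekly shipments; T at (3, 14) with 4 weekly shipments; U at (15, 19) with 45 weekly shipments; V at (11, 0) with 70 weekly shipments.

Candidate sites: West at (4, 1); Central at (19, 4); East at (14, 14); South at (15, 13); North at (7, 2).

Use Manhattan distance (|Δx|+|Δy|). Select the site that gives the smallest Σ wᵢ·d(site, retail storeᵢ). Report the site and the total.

East, total 3659 blocks

Total weighted distance at each candidate:
  West (4, 1): total = 4441
  Central (19, 4): total = 5209
  East (14, 14): total = 3659
  South (15, 13): total = 3787
  North (7, 2): total = 3989
Minimum is at East with total 3659 blocks.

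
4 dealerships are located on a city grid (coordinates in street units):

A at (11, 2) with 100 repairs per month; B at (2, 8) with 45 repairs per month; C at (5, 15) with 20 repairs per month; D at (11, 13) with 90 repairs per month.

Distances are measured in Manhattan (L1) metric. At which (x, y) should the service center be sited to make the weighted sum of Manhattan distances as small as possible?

Manhattan distance separates: Σwᵢ(|x−xᵢ|+|y−yᵢ|) = Σwᵢ|x−xᵢ| + Σwᵢ|y−yᵢ|, so x and y are optimised independently as 1-D weighted medians.
Total weight W = 255; half = 127.5.
x-coordinate, sorted with cumulative weight:
  x=2 (B, w=45) cum 45
  x=5 (C, w=20) cum 65
  x=11 (A, w=100) cum 165  ← median
  x=11 (D, w=90) cum 255
⇒ x* = 11
y-coordinate, sorted with cumulative weight:
  y=2 (A, w=100) cum 100
  y=8 (B, w=45) cum 145  ← median
  y=13 (D, w=90) cum 235
  y=15 (C, w=20) cum 255
⇒ y* = 8

(11, 8)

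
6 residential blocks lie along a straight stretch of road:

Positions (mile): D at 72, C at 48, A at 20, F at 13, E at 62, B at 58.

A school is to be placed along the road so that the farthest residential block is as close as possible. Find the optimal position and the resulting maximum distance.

location 42.5, max distance 29.5

The 1-center on a line is the midpoint of the two extreme points: leftmost at 13, rightmost at 72.
Optimal location = (13 + 72)/2 = 42.5; maximum distance = (72 − 13)/2 = 29.5.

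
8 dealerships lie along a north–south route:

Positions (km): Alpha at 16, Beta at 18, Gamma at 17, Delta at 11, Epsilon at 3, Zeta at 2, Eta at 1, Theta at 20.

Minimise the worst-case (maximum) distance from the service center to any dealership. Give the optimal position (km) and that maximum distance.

The 1-center on a line is the midpoint of the two extreme points: leftmost at 1, rightmost at 20.
Optimal location = (1 + 20)/2 = 10.5; maximum distance = (20 − 1)/2 = 9.5.

location 10.5, max distance 9.5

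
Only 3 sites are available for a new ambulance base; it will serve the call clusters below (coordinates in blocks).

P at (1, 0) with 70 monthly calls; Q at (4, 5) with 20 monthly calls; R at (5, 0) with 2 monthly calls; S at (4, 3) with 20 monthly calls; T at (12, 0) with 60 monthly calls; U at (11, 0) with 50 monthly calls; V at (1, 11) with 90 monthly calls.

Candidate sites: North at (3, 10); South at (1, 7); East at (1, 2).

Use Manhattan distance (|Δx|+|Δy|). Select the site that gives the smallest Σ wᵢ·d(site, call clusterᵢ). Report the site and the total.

East, total 2542 blocks

Total weighted distance at each candidate:
  North (3, 10): total = 3454
  South (1, 7): total = 3042
  East (1, 2): total = 2542
Minimum is at East with total 2542 blocks.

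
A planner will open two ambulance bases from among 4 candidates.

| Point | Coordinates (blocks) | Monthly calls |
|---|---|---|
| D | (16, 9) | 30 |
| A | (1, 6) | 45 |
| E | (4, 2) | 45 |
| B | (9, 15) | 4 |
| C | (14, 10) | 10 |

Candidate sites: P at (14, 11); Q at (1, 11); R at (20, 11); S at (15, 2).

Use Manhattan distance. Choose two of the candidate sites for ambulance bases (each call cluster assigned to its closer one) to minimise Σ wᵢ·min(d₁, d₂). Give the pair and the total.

Evaluate every pair (each demand assigned to the nearer of the two):
  {P, Q}: total = 931
  {Q, R}: total = 1063
  {Q, S}: total = 1098
  {P, S}: total = 1471
  {R, S}: total = 1615
  {P, R}: total = 1831
Best pair: {P, Q} with total 931.

{P, Q}, total 931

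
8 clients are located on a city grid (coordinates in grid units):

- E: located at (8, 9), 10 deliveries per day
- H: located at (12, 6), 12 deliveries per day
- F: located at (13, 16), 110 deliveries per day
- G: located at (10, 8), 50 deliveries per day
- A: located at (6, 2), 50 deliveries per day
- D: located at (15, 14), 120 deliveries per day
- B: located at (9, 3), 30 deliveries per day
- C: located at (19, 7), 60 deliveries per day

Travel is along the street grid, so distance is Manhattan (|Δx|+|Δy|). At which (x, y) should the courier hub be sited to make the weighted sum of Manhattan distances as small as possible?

Manhattan distance separates: Σwᵢ(|x−xᵢ|+|y−yᵢ|) = Σwᵢ|x−xᵢ| + Σwᵢ|y−yᵢ|, so x and y are optimised independently as 1-D weighted medians.
Total weight W = 442; half = 221.
x-coordinate, sorted with cumulative weight:
  x=6 (A, w=50) cum 50
  x=8 (E, w=10) cum 60
  x=9 (B, w=30) cum 90
  x=10 (G, w=50) cum 140
  x=12 (H, w=12) cum 152
  x=13 (F, w=110) cum 262  ← median
  x=15 (D, w=120) cum 382
  x=19 (C, w=60) cum 442
⇒ x* = 13
y-coordinate, sorted with cumulative weight:
  y=2 (A, w=50) cum 50
  y=3 (B, w=30) cum 80
  y=6 (H, w=12) cum 92
  y=7 (C, w=60) cum 152
  y=8 (G, w=50) cum 202
  y=9 (E, w=10) cum 212
  y=14 (D, w=120) cum 332  ← median
  y=16 (F, w=110) cum 442
⇒ y* = 14

(13, 14)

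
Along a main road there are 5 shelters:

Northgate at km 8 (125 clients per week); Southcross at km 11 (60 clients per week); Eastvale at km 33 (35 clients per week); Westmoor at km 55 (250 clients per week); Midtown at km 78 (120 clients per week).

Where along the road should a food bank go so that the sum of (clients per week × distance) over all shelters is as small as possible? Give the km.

x = 55

For a sum of weighted absolute distances on a line, the optimum is the weighted median (not the mean). Total weight W = 590; half-weight = 295.
Sort by position and accumulate weight:
  km 8 (Northgate, w=125) → cum 125
  km 11 (Southcross, w=60) → cum 185
  km 33 (Eastvale, w=35) → cum 220
  km 55 (Westmoor, w=250) → cum 470  ≥ 295 → median here
  km 78 (Midtown, w=120) → cum 590
Optimal location: km 55.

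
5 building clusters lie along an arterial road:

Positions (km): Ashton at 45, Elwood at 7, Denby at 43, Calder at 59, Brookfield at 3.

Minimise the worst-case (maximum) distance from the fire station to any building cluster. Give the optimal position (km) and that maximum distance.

The 1-center on a line is the midpoint of the two extreme points: leftmost at 3, rightmost at 59.
Optimal location = (3 + 59)/2 = 31; maximum distance = (59 − 3)/2 = 28.

location 31, max distance 28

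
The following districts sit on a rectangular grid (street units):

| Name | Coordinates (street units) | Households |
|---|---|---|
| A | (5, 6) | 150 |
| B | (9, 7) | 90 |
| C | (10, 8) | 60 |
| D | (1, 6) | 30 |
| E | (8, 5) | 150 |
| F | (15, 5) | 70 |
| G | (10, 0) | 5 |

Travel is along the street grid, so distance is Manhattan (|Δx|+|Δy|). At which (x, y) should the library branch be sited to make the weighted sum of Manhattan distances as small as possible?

Manhattan distance separates: Σwᵢ(|x−xᵢ|+|y−yᵢ|) = Σwᵢ|x−xᵢ| + Σwᵢ|y−yᵢ|, so x and y are optimised independently as 1-D weighted medians.
Total weight W = 555; half = 277.5.
x-coordinate, sorted with cumulative weight:
  x=1 (D, w=30) cum 30
  x=5 (A, w=150) cum 180
  x=8 (E, w=150) cum 330  ← median
  x=9 (B, w=90) cum 420
  x=10 (C, w=60) cum 480
  x=10 (G, w=5) cum 485
  x=15 (F, w=70) cum 555
⇒ x* = 8
y-coordinate, sorted with cumulative weight:
  y=0 (G, w=5) cum 5
  y=5 (E, w=150) cum 155
  y=5 (F, w=70) cum 225
  y=6 (A, w=150) cum 375  ← median
  y=6 (D, w=30) cum 405
  y=7 (B, w=90) cum 495
  y=8 (C, w=60) cum 555
⇒ y* = 6

(8, 6)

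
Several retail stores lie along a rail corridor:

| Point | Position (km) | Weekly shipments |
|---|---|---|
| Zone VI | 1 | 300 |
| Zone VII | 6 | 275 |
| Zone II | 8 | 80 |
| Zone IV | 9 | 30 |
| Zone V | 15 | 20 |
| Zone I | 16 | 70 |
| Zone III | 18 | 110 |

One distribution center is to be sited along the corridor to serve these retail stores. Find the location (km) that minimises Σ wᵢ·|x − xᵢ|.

For a sum of weighted absolute distances on a line, the optimum is the weighted median (not the mean). Total weight W = 885; half-weight = 442.5.
Sort by position and accumulate weight:
  km 1 (Zone VI, w=300) → cum 300
  km 6 (Zone VII, w=275) → cum 575  ≥ 442.5 → median here
  km 8 (Zone II, w=80) → cum 655
  km 9 (Zone IV, w=30) → cum 685
  km 15 (Zone V, w=20) → cum 705
  km 16 (Zone I, w=70) → cum 775
  km 18 (Zone III, w=110) → cum 885
Optimal location: km 6.

x = 6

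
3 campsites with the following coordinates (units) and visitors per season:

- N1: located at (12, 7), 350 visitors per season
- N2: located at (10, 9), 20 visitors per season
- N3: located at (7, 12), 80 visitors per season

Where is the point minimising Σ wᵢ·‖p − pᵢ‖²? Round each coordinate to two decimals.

(11.02, 7.98)

The minimiser of Σwᵢ‖p−pᵢ‖² is the weighted centroid p* = (Σwᵢpᵢ)/(Σwᵢ).
Σwᵢ = 450.
Σwᵢxᵢ = 350·12 + 20·10 + 80·7 = 4960.
Σwᵢyᵢ = 350·7 + 20·9 + 80·12 = 3590.
x* = 4960/450 = 11.02, y* = 3590/450 = 7.98.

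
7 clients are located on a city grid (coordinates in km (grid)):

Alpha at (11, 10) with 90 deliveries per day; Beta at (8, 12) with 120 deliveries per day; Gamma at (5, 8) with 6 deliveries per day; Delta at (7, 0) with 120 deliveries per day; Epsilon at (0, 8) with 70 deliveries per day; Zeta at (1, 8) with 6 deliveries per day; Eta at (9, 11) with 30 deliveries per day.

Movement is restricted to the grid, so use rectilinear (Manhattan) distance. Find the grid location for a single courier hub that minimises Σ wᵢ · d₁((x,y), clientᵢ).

Manhattan distance separates: Σwᵢ(|x−xᵢ|+|y−yᵢ|) = Σwᵢ|x−xᵢ| + Σwᵢ|y−yᵢ|, so x and y are optimised independently as 1-D weighted medians.
Total weight W = 442; half = 221.
x-coordinate, sorted with cumulative weight:
  x=0 (Epsilon, w=70) cum 70
  x=1 (Zeta, w=6) cum 76
  x=5 (Gamma, w=6) cum 82
  x=7 (Delta, w=120) cum 202
  x=8 (Beta, w=120) cum 322  ← median
  x=9 (Eta, w=30) cum 352
  x=11 (Alpha, w=90) cum 442
⇒ x* = 8
y-coordinate, sorted with cumulative weight:
  y=0 (Delta, w=120) cum 120
  y=8 (Gamma, w=6) cum 126
  y=8 (Epsilon, w=70) cum 196
  y=8 (Zeta, w=6) cum 202
  y=10 (Alpha, w=90) cum 292  ← median
  y=11 (Eta, w=30) cum 322
  y=12 (Beta, w=120) cum 442
⇒ y* = 10

(8, 10)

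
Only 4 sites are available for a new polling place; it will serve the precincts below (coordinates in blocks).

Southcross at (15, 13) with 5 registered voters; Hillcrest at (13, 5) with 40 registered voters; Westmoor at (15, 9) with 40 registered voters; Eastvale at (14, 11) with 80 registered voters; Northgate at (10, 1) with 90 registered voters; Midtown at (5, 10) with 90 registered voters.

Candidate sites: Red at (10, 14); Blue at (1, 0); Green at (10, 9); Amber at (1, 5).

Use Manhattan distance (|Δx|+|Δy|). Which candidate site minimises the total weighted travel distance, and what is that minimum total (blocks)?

Green, total 2265 blocks

Total weighted distance at each candidate:
  Red (10, 14): total = 3450
  Blue (1, 0): total = 5815
  Green (10, 9): total = 2265
  Amber (1, 5): total = 4810
Minimum is at Green with total 2265 blocks.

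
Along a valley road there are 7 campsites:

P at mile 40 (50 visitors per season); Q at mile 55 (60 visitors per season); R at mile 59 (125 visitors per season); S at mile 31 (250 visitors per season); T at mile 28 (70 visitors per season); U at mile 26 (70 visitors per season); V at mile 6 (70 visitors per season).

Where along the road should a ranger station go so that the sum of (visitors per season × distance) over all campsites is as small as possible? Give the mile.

x = 31

For a sum of weighted absolute distances on a line, the optimum is the weighted median (not the mean). Total weight W = 695; half-weight = 347.5.
Sort by position and accumulate weight:
  mile 6 (V, w=70) → cum 70
  mile 26 (U, w=70) → cum 140
  mile 28 (T, w=70) → cum 210
  mile 31 (S, w=250) → cum 460  ≥ 347.5 → median here
  mile 40 (P, w=50) → cum 510
  mile 55 (Q, w=60) → cum 570
  mile 59 (R, w=125) → cum 695
Optimal location: mile 31.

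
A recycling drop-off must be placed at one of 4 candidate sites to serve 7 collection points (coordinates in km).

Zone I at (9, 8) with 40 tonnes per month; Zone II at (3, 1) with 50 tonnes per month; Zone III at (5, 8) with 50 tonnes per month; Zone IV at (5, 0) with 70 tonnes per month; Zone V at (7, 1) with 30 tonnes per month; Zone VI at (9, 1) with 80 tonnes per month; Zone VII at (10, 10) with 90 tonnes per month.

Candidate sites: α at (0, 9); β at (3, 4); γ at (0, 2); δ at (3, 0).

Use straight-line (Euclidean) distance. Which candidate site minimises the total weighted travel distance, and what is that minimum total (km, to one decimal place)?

Total weighted distance at each candidate:
  α (0, 9): total = 3951.8
  β (3, 4): total = 2491.5
  γ (0, 2): total = 3447.4
  δ (3, 0): total = 2711.2
Minimum is at β with total 2491.5 km.

β, total 2491.5 km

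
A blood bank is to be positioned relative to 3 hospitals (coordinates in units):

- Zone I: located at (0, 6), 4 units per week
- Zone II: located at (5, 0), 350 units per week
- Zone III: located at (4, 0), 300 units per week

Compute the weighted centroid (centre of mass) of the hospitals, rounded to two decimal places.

The minimiser of Σwᵢ‖p−pᵢ‖² is the weighted centroid p* = (Σwᵢpᵢ)/(Σwᵢ).
Σwᵢ = 654.
Σwᵢxᵢ = 4·0 + 350·5 + 300·4 = 2950.
Σwᵢyᵢ = 4·6 + 350·0 + 300·0 = 24.
x* = 2950/654 = 4.51, y* = 24/654 = 0.04.

(4.51, 0.04)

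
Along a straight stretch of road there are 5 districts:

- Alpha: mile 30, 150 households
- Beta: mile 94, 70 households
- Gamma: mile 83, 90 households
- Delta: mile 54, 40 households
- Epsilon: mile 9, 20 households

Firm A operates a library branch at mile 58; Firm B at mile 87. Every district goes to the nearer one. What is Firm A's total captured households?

210

The indifferent point is the midpoint (58+87)/2 = 72.5; districts left of it (closer to Firm A at 58) go to Firm A, those right go to Firm B.
  Epsilon at 9 (w=20) → Firm A
  Alpha at 30 (w=150) → Firm A
  Delta at 54 (w=40) → Firm A
  Gamma at 83 (w=90) → Firm B
  Beta at 94 (w=70) → Firm B
Firm A captures 210; Firm B captures 160.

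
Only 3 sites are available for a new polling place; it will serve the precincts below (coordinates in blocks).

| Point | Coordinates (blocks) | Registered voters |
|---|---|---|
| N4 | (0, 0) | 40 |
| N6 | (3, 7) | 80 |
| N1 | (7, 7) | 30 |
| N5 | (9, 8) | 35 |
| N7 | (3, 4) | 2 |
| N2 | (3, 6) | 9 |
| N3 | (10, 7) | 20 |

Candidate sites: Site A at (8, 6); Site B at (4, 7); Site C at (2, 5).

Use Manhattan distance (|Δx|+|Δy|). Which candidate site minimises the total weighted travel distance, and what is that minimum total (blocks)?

Site B, total 966 blocks

Total weighted distance at each candidate:
  Site A (8, 6): total = 1324
  Site B (4, 7): total = 966
  Site C (2, 5): total = 1302
Minimum is at Site B with total 966 blocks.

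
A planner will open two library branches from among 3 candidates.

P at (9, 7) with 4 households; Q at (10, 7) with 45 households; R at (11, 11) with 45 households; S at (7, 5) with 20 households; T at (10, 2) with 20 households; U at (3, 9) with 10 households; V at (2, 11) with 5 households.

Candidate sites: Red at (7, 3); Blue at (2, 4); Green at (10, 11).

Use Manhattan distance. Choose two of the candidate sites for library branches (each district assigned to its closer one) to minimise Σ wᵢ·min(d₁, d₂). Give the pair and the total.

{Red, Green}, total 495

Evaluate every pair (each demand assigned to the nearer of the two):
  {Red, Green}: total = 495
  {Blue, Green}: total = 640
  {Red, Blue}: total = 1094
Best pair: {Red, Green} with total 495.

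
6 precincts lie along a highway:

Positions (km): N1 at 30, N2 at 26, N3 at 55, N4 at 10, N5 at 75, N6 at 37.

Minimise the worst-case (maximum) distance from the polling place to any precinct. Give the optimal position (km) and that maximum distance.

location 42.5, max distance 32.5

The 1-center on a line is the midpoint of the two extreme points: leftmost at 10, rightmost at 75.
Optimal location = (10 + 75)/2 = 42.5; maximum distance = (75 − 10)/2 = 32.5.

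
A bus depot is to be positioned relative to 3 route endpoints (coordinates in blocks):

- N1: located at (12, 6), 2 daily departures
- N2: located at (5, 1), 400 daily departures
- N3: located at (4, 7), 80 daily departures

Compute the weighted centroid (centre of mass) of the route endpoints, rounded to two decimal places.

The minimiser of Σwᵢ‖p−pᵢ‖² is the weighted centroid p* = (Σwᵢpᵢ)/(Σwᵢ).
Σwᵢ = 482.
Σwᵢxᵢ = 2·12 + 400·5 + 80·4 = 2344.
Σwᵢyᵢ = 2·6 + 400·1 + 80·7 = 972.
x* = 2344/482 = 4.86, y* = 972/482 = 2.02.

(4.86, 2.02)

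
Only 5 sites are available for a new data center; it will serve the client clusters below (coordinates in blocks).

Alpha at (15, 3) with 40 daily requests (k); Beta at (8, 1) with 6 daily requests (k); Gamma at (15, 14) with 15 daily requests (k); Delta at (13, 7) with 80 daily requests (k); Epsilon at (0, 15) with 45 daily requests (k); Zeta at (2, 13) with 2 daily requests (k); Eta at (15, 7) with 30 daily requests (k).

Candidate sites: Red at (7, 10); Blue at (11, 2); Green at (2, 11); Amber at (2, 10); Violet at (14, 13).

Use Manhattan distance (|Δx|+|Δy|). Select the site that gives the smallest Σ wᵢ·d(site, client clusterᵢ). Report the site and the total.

Violet, total 2092 blocks

Total weighted distance at each candidate:
  Red (7, 10): total = 2446
  Blue (11, 2): total = 2414
  Green (2, 11): total = 3160
  Amber (2, 10): total = 3066
  Violet (14, 13): total = 2092
Minimum is at Violet with total 2092 blocks.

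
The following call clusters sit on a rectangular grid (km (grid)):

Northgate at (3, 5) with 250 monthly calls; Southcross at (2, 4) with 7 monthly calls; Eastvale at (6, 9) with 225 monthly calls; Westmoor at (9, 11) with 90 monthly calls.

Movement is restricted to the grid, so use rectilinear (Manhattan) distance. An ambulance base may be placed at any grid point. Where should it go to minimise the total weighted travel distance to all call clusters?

Manhattan distance separates: Σwᵢ(|x−xᵢ|+|y−yᵢ|) = Σwᵢ|x−xᵢ| + Σwᵢ|y−yᵢ|, so x and y are optimised independently as 1-D weighted medians.
Total weight W = 572; half = 286.
x-coordinate, sorted with cumulative weight:
  x=2 (Southcross, w=7) cum 7
  x=3 (Northgate, w=250) cum 257
  x=6 (Eastvale, w=225) cum 482  ← median
  x=9 (Westmoor, w=90) cum 572
⇒ x* = 6
y-coordinate, sorted with cumulative weight:
  y=4 (Southcross, w=7) cum 7
  y=5 (Northgate, w=250) cum 257
  y=9 (Eastvale, w=225) cum 482  ← median
  y=11 (Westmoor, w=90) cum 572
⇒ y* = 9

(6, 9)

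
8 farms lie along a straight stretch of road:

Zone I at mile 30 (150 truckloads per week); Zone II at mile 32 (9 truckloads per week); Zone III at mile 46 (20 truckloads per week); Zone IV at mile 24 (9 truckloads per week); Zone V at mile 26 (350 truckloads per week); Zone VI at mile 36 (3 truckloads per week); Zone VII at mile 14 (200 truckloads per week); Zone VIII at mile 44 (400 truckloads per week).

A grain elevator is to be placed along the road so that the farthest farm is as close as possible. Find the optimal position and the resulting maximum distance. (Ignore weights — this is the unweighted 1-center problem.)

The 1-center on a line is the midpoint of the two extreme points: leftmost at 14, rightmost at 46.
Optimal location = (14 + 46)/2 = 30; maximum distance = (46 − 14)/2 = 16.

location 30, max distance 16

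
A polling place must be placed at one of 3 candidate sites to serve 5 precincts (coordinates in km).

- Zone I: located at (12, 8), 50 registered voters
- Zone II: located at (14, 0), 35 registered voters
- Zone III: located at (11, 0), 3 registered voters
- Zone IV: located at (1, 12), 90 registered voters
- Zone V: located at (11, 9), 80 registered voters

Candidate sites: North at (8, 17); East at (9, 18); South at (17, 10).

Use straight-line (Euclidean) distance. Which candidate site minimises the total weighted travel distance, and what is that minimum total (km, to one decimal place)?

South, total 2607.5 km

Total weighted distance at each candidate:
  North (8, 17): total = 2632.9
  East (9, 18): total = 2867.8
  South (17, 10): total = 2607.5
Minimum is at South with total 2607.5 km.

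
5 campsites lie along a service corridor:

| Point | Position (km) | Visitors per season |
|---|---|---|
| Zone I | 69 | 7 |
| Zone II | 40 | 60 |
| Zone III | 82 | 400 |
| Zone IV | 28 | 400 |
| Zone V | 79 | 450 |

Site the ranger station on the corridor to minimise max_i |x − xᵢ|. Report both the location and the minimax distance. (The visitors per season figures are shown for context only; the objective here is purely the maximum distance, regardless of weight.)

The 1-center on a line is the midpoint of the two extreme points: leftmost at 28, rightmost at 82.
Optimal location = (28 + 82)/2 = 55; maximum distance = (82 − 28)/2 = 27.

location 55, max distance 27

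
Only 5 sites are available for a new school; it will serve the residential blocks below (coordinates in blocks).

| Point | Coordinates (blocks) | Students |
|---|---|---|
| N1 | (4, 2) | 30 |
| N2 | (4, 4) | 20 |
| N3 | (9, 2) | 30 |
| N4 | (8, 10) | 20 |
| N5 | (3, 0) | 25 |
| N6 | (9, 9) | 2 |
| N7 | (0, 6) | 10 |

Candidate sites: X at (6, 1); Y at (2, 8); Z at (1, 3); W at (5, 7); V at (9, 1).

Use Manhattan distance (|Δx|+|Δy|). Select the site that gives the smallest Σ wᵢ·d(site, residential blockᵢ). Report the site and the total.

Total weighted distance at each candidate:
  X (6, 1): total = 762
  Y (2, 8): total = 1191
  Z (1, 3): total = 943
  W (5, 7): total = 947
  V (9, 1): total = 901
Minimum is at X with total 762 blocks.

X, total 762 blocks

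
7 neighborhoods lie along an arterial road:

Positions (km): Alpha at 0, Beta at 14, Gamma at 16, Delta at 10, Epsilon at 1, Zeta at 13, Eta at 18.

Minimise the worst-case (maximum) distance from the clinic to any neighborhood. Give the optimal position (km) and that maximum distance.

The 1-center on a line is the midpoint of the two extreme points: leftmost at 0, rightmost at 18.
Optimal location = (0 + 18)/2 = 9; maximum distance = (18 − 0)/2 = 9.

location 9, max distance 9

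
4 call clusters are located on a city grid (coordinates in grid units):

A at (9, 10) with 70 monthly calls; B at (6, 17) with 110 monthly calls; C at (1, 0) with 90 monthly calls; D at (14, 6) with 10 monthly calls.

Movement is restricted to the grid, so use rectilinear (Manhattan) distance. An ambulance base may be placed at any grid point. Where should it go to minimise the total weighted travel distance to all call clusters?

Manhattan distance separates: Σwᵢ(|x−xᵢ|+|y−yᵢ|) = Σwᵢ|x−xᵢ| + Σwᵢ|y−yᵢ|, so x and y are optimised independently as 1-D weighted medians.
Total weight W = 280; half = 140.
x-coordinate, sorted with cumulative weight:
  x=1 (C, w=90) cum 90
  x=6 (B, w=110) cum 200  ← median
  x=9 (A, w=70) cum 270
  x=14 (D, w=10) cum 280
⇒ x* = 6
y-coordinate, sorted with cumulative weight:
  y=0 (C, w=90) cum 90
  y=6 (D, w=10) cum 100
  y=10 (A, w=70) cum 170  ← median
  y=17 (B, w=110) cum 280
⇒ y* = 10

(6, 10)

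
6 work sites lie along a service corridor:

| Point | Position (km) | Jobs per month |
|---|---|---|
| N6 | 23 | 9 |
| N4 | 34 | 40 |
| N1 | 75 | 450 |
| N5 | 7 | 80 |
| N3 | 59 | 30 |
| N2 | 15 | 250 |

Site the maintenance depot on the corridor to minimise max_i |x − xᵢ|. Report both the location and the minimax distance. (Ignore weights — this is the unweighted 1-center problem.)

The 1-center on a line is the midpoint of the two extreme points: leftmost at 7, rightmost at 75.
Optimal location = (7 + 75)/2 = 41; maximum distance = (75 − 7)/2 = 34.

location 41, max distance 34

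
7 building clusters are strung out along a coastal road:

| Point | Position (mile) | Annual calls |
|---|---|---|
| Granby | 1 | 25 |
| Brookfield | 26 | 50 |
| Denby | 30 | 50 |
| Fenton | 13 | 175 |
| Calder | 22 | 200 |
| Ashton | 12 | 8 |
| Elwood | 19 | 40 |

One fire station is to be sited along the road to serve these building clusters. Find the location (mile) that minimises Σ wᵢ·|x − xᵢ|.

For a sum of weighted absolute distances on a line, the optimum is the weighted median (not the mean). Total weight W = 548; half-weight = 274.
Sort by position and accumulate weight:
  mile 1 (Granby, w=25) → cum 25
  mile 12 (Ashton, w=8) → cum 33
  mile 13 (Fenton, w=175) → cum 208
  mile 19 (Elwood, w=40) → cum 248
  mile 22 (Calder, w=200) → cum 448  ≥ 274 → median here
  mile 26 (Brookfield, w=50) → cum 498
  mile 30 (Denby, w=50) → cum 548
Optimal location: mile 22.

x = 22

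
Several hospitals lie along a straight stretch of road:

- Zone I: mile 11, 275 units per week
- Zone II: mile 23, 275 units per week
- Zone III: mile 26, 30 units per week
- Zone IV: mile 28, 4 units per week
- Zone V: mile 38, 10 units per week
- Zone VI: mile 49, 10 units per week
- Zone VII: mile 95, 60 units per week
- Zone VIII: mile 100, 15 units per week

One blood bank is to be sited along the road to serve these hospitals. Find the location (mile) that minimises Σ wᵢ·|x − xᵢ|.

x = 23

For a sum of weighted absolute distances on a line, the optimum is the weighted median (not the mean). Total weight W = 679; half-weight = 339.5.
Sort by position and accumulate weight:
  mile 11 (Zone I, w=275) → cum 275
  mile 23 (Zone II, w=275) → cum 550  ≥ 339.5 → median here
  mile 26 (Zone III, w=30) → cum 580
  mile 28 (Zone IV, w=4) → cum 584
  mile 38 (Zone V, w=10) → cum 594
  mile 49 (Zone VI, w=10) → cum 604
  mile 95 (Zone VII, w=60) → cum 664
  mile 100 (Zone VIII, w=15) → cum 679
Optimal location: mile 23.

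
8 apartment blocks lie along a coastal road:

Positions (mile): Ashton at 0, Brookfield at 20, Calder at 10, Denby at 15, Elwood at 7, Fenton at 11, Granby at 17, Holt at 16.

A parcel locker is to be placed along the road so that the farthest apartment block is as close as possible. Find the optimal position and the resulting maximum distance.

location 10, max distance 10

The 1-center on a line is the midpoint of the two extreme points: leftmost at 0, rightmost at 20.
Optimal location = (0 + 20)/2 = 10; maximum distance = (20 − 0)/2 = 10.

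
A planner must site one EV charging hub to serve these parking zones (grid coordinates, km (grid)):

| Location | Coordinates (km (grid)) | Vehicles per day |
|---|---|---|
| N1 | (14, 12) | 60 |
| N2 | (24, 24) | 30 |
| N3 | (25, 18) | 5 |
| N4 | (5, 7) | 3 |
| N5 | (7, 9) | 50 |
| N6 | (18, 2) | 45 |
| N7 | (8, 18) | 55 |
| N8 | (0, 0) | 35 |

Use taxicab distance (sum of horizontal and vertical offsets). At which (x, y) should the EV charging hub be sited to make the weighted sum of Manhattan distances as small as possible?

(8, 12)

Manhattan distance separates: Σwᵢ(|x−xᵢ|+|y−yᵢ|) = Σwᵢ|x−xᵢ| + Σwᵢ|y−yᵢ|, so x and y are optimised independently as 1-D weighted medians.
Total weight W = 283; half = 141.5.
x-coordinate, sorted with cumulative weight:
  x=0 (N8, w=35) cum 35
  x=5 (N4, w=3) cum 38
  x=7 (N5, w=50) cum 88
  x=8 (N7, w=55) cum 143  ← median
  x=14 (N1, w=60) cum 203
  x=18 (N6, w=45) cum 248
  x=24 (N2, w=30) cum 278
  x=25 (N3, w=5) cum 283
⇒ x* = 8
y-coordinate, sorted with cumulative weight:
  y=0 (N8, w=35) cum 35
  y=2 (N6, w=45) cum 80
  y=7 (N4, w=3) cum 83
  y=9 (N5, w=50) cum 133
  y=12 (N1, w=60) cum 193  ← median
  y=18 (N3, w=5) cum 198
  y=18 (N7, w=55) cum 253
  y=24 (N2, w=30) cum 283
⇒ y* = 12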